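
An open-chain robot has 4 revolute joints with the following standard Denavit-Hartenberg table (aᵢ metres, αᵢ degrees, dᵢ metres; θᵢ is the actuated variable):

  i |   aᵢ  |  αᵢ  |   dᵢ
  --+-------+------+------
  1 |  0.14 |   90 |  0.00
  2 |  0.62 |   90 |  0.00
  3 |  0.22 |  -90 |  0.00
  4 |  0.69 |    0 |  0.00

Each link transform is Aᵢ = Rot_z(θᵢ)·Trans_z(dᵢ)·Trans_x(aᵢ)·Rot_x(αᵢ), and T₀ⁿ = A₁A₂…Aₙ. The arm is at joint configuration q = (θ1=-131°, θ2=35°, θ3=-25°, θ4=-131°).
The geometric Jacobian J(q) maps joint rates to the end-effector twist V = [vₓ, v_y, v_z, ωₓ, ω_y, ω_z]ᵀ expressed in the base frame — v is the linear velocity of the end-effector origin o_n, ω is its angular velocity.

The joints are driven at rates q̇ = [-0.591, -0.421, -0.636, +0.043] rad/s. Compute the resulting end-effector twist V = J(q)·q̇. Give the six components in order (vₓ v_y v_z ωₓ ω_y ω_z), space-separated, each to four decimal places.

-0.3999 0.4270 -0.2353 0.5179 0.0134 -0.0596

o_n = [-0.5819, -0.5195, -0.1919]
J₁: ẑ×o_n = [0.5195, -0.5819, 0.0000], ω = ẑ
J2: z=[-0.7547, 0.6561, 0.0000] o=[-0.0918, -0.1057, 0.0000] → [-0.1259, -0.1448, 0.6338, -0.7547, 0.6561, 0.0000]
J3: z=[-0.3763, -0.4329, -0.8192] o=[-0.4250, -0.4890, 0.3556] → [0.2120, -0.0776, -0.0564, -0.3763, -0.4329, -0.8192]
J4: z=[-0.9111, 0.3333, 0.2424] o=[-0.4620, -0.6732, 0.4700] → [-0.2579, -0.6321, -0.1001, -0.9111, 0.3333, 0.2424]
V = J·q̇ = [-0.3999, 0.4270, -0.2353, 0.5179, 0.0134, -0.0596]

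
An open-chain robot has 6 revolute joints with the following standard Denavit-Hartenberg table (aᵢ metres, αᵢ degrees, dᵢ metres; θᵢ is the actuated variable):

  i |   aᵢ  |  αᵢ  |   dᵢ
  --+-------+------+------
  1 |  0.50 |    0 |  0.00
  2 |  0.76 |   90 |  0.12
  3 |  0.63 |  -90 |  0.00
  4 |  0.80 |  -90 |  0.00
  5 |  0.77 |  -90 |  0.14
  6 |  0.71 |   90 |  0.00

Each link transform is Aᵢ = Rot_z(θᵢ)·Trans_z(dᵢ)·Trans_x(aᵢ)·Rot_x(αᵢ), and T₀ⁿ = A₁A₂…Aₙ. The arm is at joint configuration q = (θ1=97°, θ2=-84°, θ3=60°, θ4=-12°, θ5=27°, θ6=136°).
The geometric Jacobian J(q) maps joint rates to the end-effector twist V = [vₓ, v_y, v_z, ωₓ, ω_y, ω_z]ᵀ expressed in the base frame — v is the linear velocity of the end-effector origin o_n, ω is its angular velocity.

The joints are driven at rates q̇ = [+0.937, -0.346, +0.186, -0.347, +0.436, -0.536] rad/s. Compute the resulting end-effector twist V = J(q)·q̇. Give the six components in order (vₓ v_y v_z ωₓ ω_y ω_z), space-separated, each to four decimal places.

-0.3027 0.3307 -0.0073 0.0072 0.1965 0.9409

o_n = [1.6673, 0.3207, 1.4165]
J₁: ẑ×o_n = [-0.3207, 1.6673, 0.0000], ω = ẑ
J2: z=[0.0000, 0.0000, 1.0000] o=[-0.0609, 0.4963, 0.0000] → [0.1756, 1.7282, -0.0000, 0.0000, 0.0000, 1.0000]
J3: z=[0.2250, -0.9744, 0.0000] o=[0.6796, 0.6672, 0.1200] → [-1.2633, -0.2917, 0.8845, 0.2250, -0.9744, 0.0000]
J4: z=[-0.8438, -0.1948, 0.5000] o=[0.9865, 0.7381, 0.6656] → [0.0624, 0.9740, 0.4848, -0.8438, -0.1948, 0.5000]
J5: z=[-0.1187, 0.9765, 0.1801] o=[1.4052, 0.6640, 1.3433] → [0.1333, 0.0559, -0.2152, -0.1187, 0.9765, 0.1801]
J6: z=[0.5143, 0.2156, -0.8301] o=[2.0425, 0.8053, 1.7749] → [-0.4796, 0.4958, -0.1683, 0.5143, 0.2156, -0.8301]
V = J·q̇ = [-0.3027, 0.3307, -0.0073, 0.0072, 0.1965, 0.9409]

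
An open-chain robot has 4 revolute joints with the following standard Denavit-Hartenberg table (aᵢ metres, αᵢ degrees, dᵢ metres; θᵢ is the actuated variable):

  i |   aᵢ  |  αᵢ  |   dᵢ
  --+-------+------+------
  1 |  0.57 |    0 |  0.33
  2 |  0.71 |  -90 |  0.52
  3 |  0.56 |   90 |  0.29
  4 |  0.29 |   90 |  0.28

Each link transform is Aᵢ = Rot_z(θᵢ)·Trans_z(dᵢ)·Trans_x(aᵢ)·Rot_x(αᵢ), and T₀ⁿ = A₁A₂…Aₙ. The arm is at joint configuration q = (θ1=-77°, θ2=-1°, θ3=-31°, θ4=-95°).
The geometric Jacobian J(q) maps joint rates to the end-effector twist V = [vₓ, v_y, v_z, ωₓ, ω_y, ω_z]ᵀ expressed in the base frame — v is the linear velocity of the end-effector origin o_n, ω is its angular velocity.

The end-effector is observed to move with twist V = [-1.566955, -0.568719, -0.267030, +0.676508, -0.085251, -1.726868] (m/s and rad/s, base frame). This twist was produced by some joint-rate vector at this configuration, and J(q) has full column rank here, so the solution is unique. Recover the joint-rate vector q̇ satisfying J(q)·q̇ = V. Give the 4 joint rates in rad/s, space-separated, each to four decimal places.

-0.4830 -0.8710 0.6440 -0.4350

o_n = [0.3422, -1.5569, 1.3654]
J₁: ẑ×o_n = [1.5569, 0.3422, -0.0000], ω = ẑ
J2: z=[0.0000, 0.0000, 1.0000] o=[0.1282, -0.5554, 0.3300] → [1.0015, 0.2140, -0.0000, 0.0000, 0.0000, 1.0000]
J3: z=[0.9781, 0.2079, 0.0000] o=[0.2758, -1.2499, 0.8500] → [0.1072, -0.5041, -0.3141, 0.9781, 0.2079, 0.0000]
J4: z=[-0.1071, 0.5038, 0.8572] o=[0.6593, -1.6591, 1.1384] → [0.0268, -0.2475, 0.1488, -0.1071, 0.5038, 0.8572]
q̇ = J⁺·V = [-0.4830, -0.8710, 0.6440, -0.4350]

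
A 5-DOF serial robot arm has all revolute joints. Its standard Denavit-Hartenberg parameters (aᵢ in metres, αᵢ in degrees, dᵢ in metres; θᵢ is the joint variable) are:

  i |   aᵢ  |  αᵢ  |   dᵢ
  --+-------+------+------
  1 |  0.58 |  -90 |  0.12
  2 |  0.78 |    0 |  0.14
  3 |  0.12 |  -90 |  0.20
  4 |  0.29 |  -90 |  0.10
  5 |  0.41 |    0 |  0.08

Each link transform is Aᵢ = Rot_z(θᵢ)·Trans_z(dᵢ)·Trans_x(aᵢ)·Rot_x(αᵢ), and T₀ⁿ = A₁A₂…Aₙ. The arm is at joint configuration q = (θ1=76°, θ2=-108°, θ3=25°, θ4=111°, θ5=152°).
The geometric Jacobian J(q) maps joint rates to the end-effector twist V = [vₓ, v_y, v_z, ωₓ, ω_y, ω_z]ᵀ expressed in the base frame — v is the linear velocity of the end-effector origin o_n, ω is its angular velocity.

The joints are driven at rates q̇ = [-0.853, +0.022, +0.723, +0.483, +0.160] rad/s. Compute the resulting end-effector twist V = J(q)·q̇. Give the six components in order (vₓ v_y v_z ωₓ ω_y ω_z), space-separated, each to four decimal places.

o_n = [-0.3611, 0.3537, 0.9437]
J₁: ẑ×o_n = [-0.3537, -0.3611, 0.0000], ω = ẑ
J2: z=[-0.9703, 0.2419, 0.0000] o=[0.1403, 0.5628, 0.1200] → [0.1993, 0.7992, 0.3242, -0.9703, 0.2419, 0.0000]
J3: z=[-0.9703, 0.2419, 0.0000] o=[-0.0538, 0.3628, 0.8618] → [0.0198, 0.0794, 0.0831, -0.9703, 0.2419, 0.0000]
J4: z=[0.2401, 0.9631, -0.1219] o=[-0.2444, 0.4253, 0.9809] → [-0.0446, 0.0232, 0.0952, 0.2401, 0.9631, -0.1219]
J5: z=[-0.3752, -0.0237, -0.9266] o=[0.0393, 0.4439, 0.8656] → [-0.0854, 0.4003, 0.0243, -0.3752, -0.0237, -0.9266]
V = J·q̇ = [0.2852, 0.4582, 0.1171, -0.6669, 0.6416, -1.0601]

0.2852 0.4582 0.1171 -0.6669 0.6416 -1.0601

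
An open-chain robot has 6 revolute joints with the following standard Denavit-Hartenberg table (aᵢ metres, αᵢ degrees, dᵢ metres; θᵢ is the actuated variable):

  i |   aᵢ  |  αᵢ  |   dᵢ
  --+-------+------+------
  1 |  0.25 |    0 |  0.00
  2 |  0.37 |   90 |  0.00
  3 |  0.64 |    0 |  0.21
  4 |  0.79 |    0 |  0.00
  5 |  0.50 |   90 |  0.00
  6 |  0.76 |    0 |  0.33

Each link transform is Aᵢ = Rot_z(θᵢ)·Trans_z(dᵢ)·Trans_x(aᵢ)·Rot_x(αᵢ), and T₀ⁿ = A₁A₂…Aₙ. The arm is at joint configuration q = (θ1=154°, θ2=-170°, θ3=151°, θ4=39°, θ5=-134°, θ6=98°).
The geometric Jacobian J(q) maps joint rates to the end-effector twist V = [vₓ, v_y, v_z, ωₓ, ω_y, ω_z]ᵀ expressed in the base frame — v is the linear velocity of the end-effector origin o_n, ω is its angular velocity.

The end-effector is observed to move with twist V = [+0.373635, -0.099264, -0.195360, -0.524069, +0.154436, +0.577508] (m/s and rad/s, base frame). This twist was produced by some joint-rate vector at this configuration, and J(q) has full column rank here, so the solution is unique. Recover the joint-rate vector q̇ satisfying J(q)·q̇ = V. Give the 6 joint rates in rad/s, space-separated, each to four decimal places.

-0.7160 0.9250 0.5630 -0.1910 -0.3760 -0.6590

o_n = [-0.9454, -0.6851, 0.3154]
J₁: ẑ×o_n = [0.6851, -0.9454, 0.0000], ω = ẑ
J2: z=[0.0000, 0.0000, 1.0000] o=[-0.2247, 0.1096, 0.0000] → [0.7947, -0.7207, 0.0000, 0.0000, 0.0000, 1.0000]
J3: z=[-0.2756, -0.9613, 0.0000] o=[0.1310, 0.0076, 0.0000] → [-0.3032, 0.0869, -0.8437, -0.2756, -0.9613, 0.0000]
J4: z=[-0.2756, -0.9613, 0.0000] o=[-0.4650, -0.0400, 0.3103] → [-0.0049, 0.0014, -0.2840, -0.2756, -0.9613, 0.0000]
J5: z=[-0.2756, -0.9613, 0.0000] o=[-1.2128, 0.1745, 0.1731] → [-0.1368, 0.0392, 0.4940, -0.2756, -0.9613, 0.0000]
J6: z=[0.7969, -0.2285, -0.5592] o=[-0.9441, 0.0974, 0.5876] → [-0.3754, 0.2177, -0.6239, 0.7969, -0.2285, -0.5592]
q̇ = J⁺·V = [-0.7160, 0.9250, 0.5630, -0.1910, -0.3760, -0.6590]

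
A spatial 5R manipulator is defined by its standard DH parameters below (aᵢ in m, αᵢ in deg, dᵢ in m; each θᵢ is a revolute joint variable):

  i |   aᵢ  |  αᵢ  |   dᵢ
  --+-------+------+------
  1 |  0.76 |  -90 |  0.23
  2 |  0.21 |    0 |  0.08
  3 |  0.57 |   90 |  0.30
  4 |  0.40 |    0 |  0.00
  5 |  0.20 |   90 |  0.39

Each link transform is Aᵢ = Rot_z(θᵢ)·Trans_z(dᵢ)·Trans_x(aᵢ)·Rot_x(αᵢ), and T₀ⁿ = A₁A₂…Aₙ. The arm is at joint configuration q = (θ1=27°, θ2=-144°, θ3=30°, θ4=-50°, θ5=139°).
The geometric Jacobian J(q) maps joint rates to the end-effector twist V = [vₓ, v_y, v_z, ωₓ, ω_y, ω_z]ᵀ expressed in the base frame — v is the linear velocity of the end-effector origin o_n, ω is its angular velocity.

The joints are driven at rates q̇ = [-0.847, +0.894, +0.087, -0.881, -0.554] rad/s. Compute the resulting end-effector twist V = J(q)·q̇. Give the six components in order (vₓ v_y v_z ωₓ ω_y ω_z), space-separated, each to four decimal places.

0.8883 0.2916 0.8483 0.7227 1.4692 -0.2633

o_n = [-0.2169, 0.1965, 0.9536]
J₁: ẑ×o_n = [-0.1965, -0.2169, 0.0000], ω = ẑ
J2: z=[-0.4540, 0.8910, 0.0000] o=[0.6772, 0.3450, 0.2300] → [0.6447, 0.3285, 0.8640, -0.4540, 0.8910, 0.0000]
J3: z=[-0.4540, 0.8910, 0.0000] o=[0.4895, 0.3392, 0.3534] → [0.5348, 0.2725, 0.6941, -0.4540, 0.8910, 0.0000]
J4: z=[-0.8140, -0.4147, -0.4067] o=[0.1467, 0.5012, 0.8742] → [-0.1569, 0.2125, 0.0972, -0.8140, -0.4147, -0.4067]
J5: z=[-0.8140, -0.4147, -0.4067] o=[0.1926, 0.1807, 1.1090] → [0.0709, 0.0400, -0.1827, -0.8140, -0.4147, -0.4067]
V = J·q̇ = [0.8883, 0.2916, 0.8483, 0.7227, 1.4692, -0.2633]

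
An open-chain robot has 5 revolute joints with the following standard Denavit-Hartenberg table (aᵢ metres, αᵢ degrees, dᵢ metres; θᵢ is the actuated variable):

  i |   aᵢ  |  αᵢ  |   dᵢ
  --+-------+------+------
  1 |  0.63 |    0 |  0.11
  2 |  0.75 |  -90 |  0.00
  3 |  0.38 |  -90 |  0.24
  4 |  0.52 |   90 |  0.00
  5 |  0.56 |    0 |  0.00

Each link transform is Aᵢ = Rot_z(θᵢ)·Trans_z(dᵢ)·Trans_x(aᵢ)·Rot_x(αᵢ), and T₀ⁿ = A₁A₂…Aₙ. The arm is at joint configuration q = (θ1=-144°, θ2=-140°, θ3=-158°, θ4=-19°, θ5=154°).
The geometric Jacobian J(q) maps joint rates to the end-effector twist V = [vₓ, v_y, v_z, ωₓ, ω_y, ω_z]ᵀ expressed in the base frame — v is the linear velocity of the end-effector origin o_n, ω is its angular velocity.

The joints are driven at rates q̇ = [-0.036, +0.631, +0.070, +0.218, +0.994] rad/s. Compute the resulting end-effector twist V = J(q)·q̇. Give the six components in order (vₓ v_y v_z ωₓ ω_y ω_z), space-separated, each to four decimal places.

o_n = [-0.6329, 0.1500, 0.4859]
J₁: ẑ×o_n = [-0.1500, -0.6329, 0.0000], ω = ẑ
J2: z=[0.0000, 0.0000, 1.0000] o=[-0.5097, -0.3703, 0.1100] → [-0.5203, -0.1232, 0.0000, 0.0000, 0.0000, 1.0000]
J3: z=[-0.9703, 0.2419, 0.0000] o=[-0.3282, 0.3574, 0.1100] → [0.0909, 0.3647, 0.2750, -0.9703, 0.2419, 0.0000]
J4: z=[0.0906, 0.3635, 0.9272] o=[-0.6463, 0.0736, 0.2524] → [0.0141, -0.0087, 0.0020, 0.0906, 0.3635, 0.9272]
J5: z=[-0.8444, 0.5216, -0.1220] o=[-0.9209, -0.3278, 0.4365] → [0.0840, 0.0065, -0.5536, -0.8444, 0.5216, -0.1220]
V = J·q̇ = [-0.2300, -0.0248, -0.5306, -0.8875, 0.6147, 0.6759]

-0.2300 -0.0248 -0.5306 -0.8875 0.6147 0.6759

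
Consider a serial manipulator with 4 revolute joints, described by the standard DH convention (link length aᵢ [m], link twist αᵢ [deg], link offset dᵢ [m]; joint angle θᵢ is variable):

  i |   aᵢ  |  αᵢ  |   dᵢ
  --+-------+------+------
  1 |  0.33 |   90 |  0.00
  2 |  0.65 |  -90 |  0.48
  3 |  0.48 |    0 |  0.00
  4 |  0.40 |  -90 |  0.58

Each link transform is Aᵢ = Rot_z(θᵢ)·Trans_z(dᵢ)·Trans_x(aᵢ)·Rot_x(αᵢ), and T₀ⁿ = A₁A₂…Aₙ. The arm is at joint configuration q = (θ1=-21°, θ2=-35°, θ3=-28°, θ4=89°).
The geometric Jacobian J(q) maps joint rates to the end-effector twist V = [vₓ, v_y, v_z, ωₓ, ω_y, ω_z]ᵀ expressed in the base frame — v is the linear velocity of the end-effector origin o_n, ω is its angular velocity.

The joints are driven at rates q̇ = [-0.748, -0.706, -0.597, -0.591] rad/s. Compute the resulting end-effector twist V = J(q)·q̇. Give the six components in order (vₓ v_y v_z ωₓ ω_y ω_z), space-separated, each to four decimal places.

-0.8287 -1.5627 -1.1293 -0.3831 0.9033 -1.7212

o_n = [1.4608, -0.9415, -0.2520]
J₁: ẑ×o_n = [0.9415, 1.4608, -0.0000], ω = ẑ
J2: z=[-0.3584, -0.9336, 0.0000] o=[0.3081, -0.1183, 0.0000] → [0.2353, -0.0903, 1.3711, -0.3584, -0.9336, 0.0000]
J3: z=[0.5355, -0.2056, 0.8192] o=[0.6331, -0.7572, -0.3728] → [0.1262, 0.6133, 0.0714, 0.5355, -0.2056, 0.8192]
J4: z=[0.5355, -0.2056, 0.8192] o=[0.8765, -1.0920, -0.6159] → [-0.1980, 0.2837, 0.2007, 0.5355, -0.2056, 0.8192]
V = J·q̇ = [-0.8287, -1.5627, -1.1293, -0.3831, 0.9033, -1.7212]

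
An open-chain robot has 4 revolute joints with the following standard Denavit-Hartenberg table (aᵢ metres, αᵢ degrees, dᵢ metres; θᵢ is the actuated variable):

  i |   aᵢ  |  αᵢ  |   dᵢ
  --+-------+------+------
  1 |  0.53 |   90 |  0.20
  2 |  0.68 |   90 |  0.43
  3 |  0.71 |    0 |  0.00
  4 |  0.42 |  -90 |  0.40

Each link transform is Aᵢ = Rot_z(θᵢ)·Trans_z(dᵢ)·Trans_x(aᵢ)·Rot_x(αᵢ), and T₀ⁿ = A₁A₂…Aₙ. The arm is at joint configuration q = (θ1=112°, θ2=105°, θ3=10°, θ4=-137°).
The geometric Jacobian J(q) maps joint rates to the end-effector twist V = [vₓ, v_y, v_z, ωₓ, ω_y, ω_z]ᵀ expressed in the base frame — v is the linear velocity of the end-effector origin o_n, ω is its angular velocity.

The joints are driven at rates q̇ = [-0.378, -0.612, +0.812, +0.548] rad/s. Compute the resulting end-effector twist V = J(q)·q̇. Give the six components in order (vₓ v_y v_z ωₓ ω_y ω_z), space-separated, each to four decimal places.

0.2189 0.6867 0.2859 -1.0595 0.9887 -0.0260

o_n = [-0.0321, 0.6609, 1.3916]
J₁: ẑ×o_n = [-0.6609, -0.0321, 0.0000], ω = ẑ
J2: z=[0.9272, 0.3746, 0.0000] o=[-0.1985, 0.4914, 0.2000] → [0.4464, -1.1048, 0.0948, 0.9272, 0.3746, 0.0000]
J3: z=[-0.3618, 0.8956, 0.2588] o=[0.2661, 0.4893, 0.8568] → [0.4345, 0.1163, 0.2049, -0.3618, 0.8956, 0.2588]
J4: z=[-0.3618, 0.8956, 0.2588] o=[0.4482, 0.3677, 1.5322] → [-0.2018, -0.1752, 0.3240, -0.3618, 0.8956, 0.2588]
V = J·q̇ = [0.2189, 0.6867, 0.2859, -1.0595, 0.9887, -0.0260]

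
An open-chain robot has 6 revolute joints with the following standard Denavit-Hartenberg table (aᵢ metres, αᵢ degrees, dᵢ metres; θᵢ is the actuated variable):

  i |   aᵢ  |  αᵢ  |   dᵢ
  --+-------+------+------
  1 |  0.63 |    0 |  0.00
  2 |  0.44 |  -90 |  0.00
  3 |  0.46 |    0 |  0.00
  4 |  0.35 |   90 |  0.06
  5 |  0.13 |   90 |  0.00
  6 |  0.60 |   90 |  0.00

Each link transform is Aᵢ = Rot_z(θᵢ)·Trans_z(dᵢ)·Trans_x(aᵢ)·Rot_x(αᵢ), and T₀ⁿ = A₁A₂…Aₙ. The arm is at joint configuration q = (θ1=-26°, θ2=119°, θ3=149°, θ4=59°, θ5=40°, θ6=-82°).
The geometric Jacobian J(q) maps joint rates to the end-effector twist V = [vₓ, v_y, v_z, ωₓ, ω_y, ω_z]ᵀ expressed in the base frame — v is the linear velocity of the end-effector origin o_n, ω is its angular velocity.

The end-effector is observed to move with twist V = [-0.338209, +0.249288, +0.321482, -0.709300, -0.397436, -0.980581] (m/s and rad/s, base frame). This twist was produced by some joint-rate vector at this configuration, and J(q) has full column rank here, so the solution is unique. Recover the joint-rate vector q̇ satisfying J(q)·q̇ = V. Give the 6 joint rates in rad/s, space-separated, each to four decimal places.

o_n = [0.3760, -0.4151, 0.5288]
J₁: ẑ×o_n = [0.4151, 0.3760, -0.0000], ω = ẑ
J2: z=[0.0000, 0.0000, 1.0000] o=[0.5662, -0.2762, 0.0000] → [0.1389, -0.1902, 0.0000, 0.0000, 0.0000, 1.0000]
J3: z=[-0.9986, -0.0523, 0.0000] o=[0.5432, 0.1632, 0.0000] → [-0.0277, 0.5281, 0.5688, -0.9986, -0.0523, 0.0000]
J4: z=[-0.9986, -0.0523, 0.0000] o=[0.5638, -0.2305, -0.2369] → [-0.0401, 0.7647, 0.1745, -0.9986, -0.0523, 0.0000]
J5: z=[0.0246, -0.4688, -0.8829] o=[0.5201, -0.5423, -0.0726] → [-0.1697, 0.1124, -0.0644, 0.0246, -0.4688, -0.8829]
J6: z=[0.7947, -0.5267, 0.3018] o=[0.4413, -0.6345, -0.0258] → [-0.3583, -0.4605, 0.1400, 0.7947, -0.5267, 0.3018]
q̇ = J⁺·V = [-0.5340, 0.2410, 0.6250, 0.0980, 0.7760, -0.0080]

-0.5340 0.2410 0.6250 0.0980 0.7760 -0.0080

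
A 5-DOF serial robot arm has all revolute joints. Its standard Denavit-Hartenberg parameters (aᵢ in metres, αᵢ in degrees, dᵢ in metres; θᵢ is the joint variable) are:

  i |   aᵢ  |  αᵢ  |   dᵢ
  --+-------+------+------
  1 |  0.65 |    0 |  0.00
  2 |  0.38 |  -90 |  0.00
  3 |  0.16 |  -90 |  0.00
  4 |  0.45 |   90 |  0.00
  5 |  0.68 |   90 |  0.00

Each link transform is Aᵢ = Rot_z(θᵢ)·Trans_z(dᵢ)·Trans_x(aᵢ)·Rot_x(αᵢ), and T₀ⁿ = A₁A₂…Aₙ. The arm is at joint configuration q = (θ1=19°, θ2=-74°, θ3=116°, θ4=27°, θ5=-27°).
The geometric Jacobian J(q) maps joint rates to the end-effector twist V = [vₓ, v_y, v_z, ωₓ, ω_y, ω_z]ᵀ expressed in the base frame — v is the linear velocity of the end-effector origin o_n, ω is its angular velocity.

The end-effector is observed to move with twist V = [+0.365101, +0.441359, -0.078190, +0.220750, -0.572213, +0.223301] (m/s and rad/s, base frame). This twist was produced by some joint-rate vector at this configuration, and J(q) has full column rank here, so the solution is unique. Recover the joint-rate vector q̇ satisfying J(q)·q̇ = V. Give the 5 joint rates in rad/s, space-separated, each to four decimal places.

o_n = [0.3222, -0.2066, -1.1247]
J₁: ẑ×o_n = [0.2066, 0.3222, -0.0000], ω = ẑ
J2: z=[0.0000, 0.0000, 1.0000] o=[0.6146, 0.2116, 0.0000] → [0.4182, -0.2923, 0.0000, 0.0000, 0.0000, 1.0000]
J3: z=[0.8192, 0.5736, 0.0000] o=[0.8325, -0.0997, 0.0000] → [-0.6451, 0.9213, 0.2051, 0.8192, 0.5736, 0.0000]
J4: z=[-0.5155, 0.7362, 0.4384] o=[0.7923, -0.0422, -0.1438] → [-0.6501, -0.7118, 0.4308, -0.5155, 0.7362, 0.4384]
J5: z=[0.6157, 0.6741, -0.4080] o=[0.5242, -0.0154, -0.5042] → [-0.4963, 0.4645, 0.0184, 0.6157, 0.6741, -0.4080]
q̇ = J⁺·V = [-0.0990, 0.1510, 0.6670, -0.4600, -0.9140]

-0.0990 0.1510 0.6670 -0.4600 -0.9140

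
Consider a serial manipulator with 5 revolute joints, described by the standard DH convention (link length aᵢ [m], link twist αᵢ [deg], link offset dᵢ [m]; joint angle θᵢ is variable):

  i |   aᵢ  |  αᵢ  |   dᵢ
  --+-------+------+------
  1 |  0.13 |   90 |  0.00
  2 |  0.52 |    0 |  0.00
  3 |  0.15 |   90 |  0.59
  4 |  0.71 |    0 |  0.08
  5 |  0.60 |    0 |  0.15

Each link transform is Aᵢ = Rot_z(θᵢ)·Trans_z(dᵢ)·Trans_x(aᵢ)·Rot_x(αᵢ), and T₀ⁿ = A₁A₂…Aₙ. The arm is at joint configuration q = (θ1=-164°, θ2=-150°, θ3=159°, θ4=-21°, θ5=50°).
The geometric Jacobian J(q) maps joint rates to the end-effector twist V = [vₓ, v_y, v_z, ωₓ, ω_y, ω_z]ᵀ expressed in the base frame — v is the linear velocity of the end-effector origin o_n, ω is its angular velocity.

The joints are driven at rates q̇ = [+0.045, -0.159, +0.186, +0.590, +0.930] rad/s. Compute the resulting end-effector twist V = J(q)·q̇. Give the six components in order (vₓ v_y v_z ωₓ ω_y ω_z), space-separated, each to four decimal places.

o_n = [-1.1693, 0.3164, -0.2779]
J₁: ẑ×o_n = [-0.3164, -1.1693, 0.0000], ω = ẑ
J2: z=[-0.2756, 0.9613, 0.0000] o=[-0.1250, -0.0358, 0.0000] → [-0.2672, -0.0766, 0.9068, -0.2756, 0.9613, 0.0000]
J3: z=[-0.2756, 0.9613, 0.0000] o=[0.3079, 0.0883, -0.2600] → [-0.0172, -0.0049, 1.3571, -0.2756, 0.9613, 0.0000]
J4: z=[-0.1504, -0.0431, -0.9877] o=[0.0029, 0.6146, -0.2365] → [-0.2927, 1.1515, -0.0057, -0.1504, -0.0431, -0.9877]
J5: z=[-0.1504, -0.0431, -0.9877] o=[-0.5683, 0.1861, -0.2119] → [0.1315, 0.5836, -0.0455, -0.1504, -0.0431, -0.9877]
V = J·q̇ = [-0.0254, 1.1808, 0.0626, -0.2360, -0.0396, -1.4563]

-0.0254 1.1808 0.0626 -0.2360 -0.0396 -1.4563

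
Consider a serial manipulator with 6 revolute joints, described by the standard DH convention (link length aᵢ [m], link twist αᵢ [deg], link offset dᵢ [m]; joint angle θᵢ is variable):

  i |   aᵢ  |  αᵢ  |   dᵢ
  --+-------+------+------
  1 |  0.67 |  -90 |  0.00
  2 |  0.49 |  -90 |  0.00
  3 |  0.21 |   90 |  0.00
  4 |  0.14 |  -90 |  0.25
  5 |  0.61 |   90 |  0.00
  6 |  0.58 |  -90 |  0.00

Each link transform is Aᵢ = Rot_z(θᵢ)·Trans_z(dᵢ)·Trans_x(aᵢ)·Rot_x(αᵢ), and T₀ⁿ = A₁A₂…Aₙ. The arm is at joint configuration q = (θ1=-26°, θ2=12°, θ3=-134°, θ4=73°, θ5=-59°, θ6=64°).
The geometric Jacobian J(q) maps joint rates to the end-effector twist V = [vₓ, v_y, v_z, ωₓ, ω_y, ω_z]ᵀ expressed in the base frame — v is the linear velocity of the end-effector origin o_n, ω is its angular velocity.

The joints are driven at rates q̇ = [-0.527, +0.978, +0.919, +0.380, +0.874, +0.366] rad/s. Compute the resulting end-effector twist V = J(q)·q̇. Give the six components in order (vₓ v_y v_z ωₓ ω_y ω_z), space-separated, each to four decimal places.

-0.9146 1.1342 -0.1026 0.0066 -0.0968 -1.4313

o_n = [0.0063, -0.8628, -0.6671]
J₁: ẑ×o_n = [0.8628, 0.0063, -0.0000], ω = ẑ
J2: z=[0.4384, 0.8988, 0.0000] o=[0.6022, -0.2937, 0.0000] → [-0.5996, 0.2924, 0.2861, 0.4384, 0.8988, 0.0000]
J3: z=[-0.1869, 0.0911, -0.9781] o=[1.0330, -0.5038, -0.1019] → [-0.4027, 0.8986, 0.1607, -0.1869, 0.0911, -0.9781]
J4: z=[-0.9369, -0.3159, 0.1496] o=[0.9709, -0.3055, -0.0715] → [0.2715, -0.7022, 0.2175, -0.9369, -0.3159, 0.1496]
J5: z=[0.2278, -0.8765, -0.4241] o=[0.6996, -0.3336, -0.1592] → [0.2207, 0.4097, -0.7283, 0.2278, -0.8765, -0.4241]
J6: z=[-0.2554, -0.4741, 0.8426] o=[0.1264, -0.3847, -0.3616] → [0.5478, -0.1792, 0.0652, -0.2554, -0.4741, 0.8426]
V = J·q̇ = [-0.9146, 1.1342, -0.1026, 0.0066, -0.0968, -1.4313]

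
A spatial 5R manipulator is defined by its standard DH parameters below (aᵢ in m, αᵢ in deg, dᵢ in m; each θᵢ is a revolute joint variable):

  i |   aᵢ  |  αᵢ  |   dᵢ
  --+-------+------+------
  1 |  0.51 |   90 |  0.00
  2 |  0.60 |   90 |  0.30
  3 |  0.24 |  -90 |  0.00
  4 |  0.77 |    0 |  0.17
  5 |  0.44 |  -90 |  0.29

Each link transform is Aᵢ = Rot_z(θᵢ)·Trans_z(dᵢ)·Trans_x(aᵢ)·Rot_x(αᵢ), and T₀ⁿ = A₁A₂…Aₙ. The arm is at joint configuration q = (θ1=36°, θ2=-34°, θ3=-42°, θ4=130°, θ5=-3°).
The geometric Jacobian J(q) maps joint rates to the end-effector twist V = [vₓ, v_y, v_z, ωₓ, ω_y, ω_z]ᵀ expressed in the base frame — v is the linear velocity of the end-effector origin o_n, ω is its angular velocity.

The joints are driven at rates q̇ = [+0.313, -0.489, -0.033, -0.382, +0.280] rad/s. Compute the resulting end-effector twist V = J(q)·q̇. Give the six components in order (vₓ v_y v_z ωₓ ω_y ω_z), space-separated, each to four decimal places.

0.3157 1.0104 -0.4109 -0.3628 0.4345 0.3785

o_n = [1.7699, 0.0627, 0.4887]
J₁: ẑ×o_n = [-0.0627, 1.7699, 0.0000], ω = ẑ
J2: z=[0.5878, -0.8090, 0.0000] o=[0.4126, 0.2998, 0.0000] → [-0.3954, -0.2872, 0.9587, 0.5878, -0.8090, 0.0000]
J3: z=[-0.4524, -0.3287, -0.8290] o=[0.9914, 0.3494, -0.3355] → [-0.5086, -0.2726, 0.3856, -0.4524, -0.3287, -0.8290]
J4: z=[0.8856, -0.2752, -0.3742] o=[1.0166, 0.5663, -0.4353] → [-0.4427, -1.1001, -0.2387, 0.8856, -0.2752, -0.3742]
J5: z=[0.8856, -0.2752, -0.3742] o=[1.3820, 0.2662, 0.1958] → [-0.1567, -0.4045, -0.0735, 0.8856, -0.2752, -0.3742]
V = J·q̇ = [0.3157, 1.0104, -0.4109, -0.3628, 0.4345, 0.3785]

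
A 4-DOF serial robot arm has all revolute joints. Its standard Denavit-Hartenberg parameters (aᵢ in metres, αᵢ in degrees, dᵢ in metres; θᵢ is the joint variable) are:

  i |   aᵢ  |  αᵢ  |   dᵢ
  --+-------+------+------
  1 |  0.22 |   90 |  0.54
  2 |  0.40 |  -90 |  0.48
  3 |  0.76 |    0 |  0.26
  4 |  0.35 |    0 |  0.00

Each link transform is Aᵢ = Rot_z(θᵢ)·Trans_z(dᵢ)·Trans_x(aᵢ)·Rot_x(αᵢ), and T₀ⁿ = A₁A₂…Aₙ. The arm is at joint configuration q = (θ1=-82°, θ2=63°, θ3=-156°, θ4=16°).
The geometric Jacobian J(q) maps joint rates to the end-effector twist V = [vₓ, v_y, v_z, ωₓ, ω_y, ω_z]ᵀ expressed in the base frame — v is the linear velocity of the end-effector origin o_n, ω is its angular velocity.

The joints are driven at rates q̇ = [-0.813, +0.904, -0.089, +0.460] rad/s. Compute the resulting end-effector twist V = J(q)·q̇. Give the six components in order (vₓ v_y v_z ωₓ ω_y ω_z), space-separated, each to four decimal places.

0.1146 0.4733 -0.3904 -0.9412 0.2015 -0.6446

o_n = [-1.0414, 0.1233, 0.1569]
J₁: ẑ×o_n = [-0.1233, -1.0414, 0.0000], ω = ẑ
J2: z=[-0.9903, -0.1392, 0.0000] o=[0.0306, -0.2179, 0.5400] → [0.0533, -0.3793, -0.4870, -0.9903, -0.1392, 0.0000]
J3: z=[-0.1240, 0.8823, 0.4540] o=[-0.4194, -0.4645, 0.8964] → [-0.9193, -0.3741, 0.4759, -0.1240, 0.8823, 0.4540]
J4: z=[-0.1240, 0.8823, 0.4540] o=[-0.8017, 0.0340, 0.3958] → [-0.2513, -0.1385, 0.2005, -0.1240, 0.8823, 0.4540]
V = J·q̇ = [0.1146, 0.4733, -0.3904, -0.9412, 0.2015, -0.6446]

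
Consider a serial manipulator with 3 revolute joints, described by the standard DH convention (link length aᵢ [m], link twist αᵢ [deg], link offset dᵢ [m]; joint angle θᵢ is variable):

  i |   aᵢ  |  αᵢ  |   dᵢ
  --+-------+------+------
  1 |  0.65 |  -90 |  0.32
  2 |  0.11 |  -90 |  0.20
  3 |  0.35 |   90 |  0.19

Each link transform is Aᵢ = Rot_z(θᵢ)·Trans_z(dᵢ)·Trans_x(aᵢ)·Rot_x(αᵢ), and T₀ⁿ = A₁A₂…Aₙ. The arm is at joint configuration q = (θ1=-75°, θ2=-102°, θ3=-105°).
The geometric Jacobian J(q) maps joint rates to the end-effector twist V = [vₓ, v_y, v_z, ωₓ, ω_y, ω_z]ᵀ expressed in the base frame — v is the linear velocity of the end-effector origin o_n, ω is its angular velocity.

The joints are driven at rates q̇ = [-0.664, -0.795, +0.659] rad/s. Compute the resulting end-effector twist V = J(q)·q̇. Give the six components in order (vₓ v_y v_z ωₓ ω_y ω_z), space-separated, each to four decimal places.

-0.4074 -0.3829 0.3625 -0.6011 -0.8284 -0.5270

o_n = [0.7350, -0.6642, 0.3785]
J₁: ẑ×o_n = [0.6642, 0.7350, -0.0000], ω = ẑ
J2: z=[0.9659, 0.2588, 0.0000] o=[0.1682, -0.6279, 0.3200] → [0.0151, -0.0565, -0.1818, 0.9659, 0.2588, 0.0000]
J3: z=[0.2532, -0.9448, 0.2079] o=[0.3555, -0.5540, 0.4276] → [0.0693, 0.0913, 0.3307, 0.2532, -0.9448, 0.2079]
V = J·q̇ = [-0.4074, -0.3829, 0.3625, -0.6011, -0.8284, -0.5270]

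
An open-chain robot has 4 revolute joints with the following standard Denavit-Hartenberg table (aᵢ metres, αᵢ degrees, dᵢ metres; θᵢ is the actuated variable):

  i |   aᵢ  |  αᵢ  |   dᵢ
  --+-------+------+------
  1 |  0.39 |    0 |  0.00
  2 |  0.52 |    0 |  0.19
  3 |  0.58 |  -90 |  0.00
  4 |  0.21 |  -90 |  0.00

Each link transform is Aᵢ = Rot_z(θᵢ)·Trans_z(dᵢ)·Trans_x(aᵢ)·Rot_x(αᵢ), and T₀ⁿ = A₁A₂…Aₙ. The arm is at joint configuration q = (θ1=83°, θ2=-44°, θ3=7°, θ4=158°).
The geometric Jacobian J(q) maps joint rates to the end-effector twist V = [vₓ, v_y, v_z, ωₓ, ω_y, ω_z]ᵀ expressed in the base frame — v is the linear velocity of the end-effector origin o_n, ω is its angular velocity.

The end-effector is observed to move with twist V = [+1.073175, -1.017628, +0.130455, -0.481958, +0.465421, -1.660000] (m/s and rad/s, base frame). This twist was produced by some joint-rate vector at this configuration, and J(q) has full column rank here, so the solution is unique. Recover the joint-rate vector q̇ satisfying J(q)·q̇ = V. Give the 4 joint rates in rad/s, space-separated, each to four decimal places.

o_n = [0.7193, 0.9915, 0.1113]
J₁: ẑ×o_n = [-0.9915, 0.7193, 0.0000], ω = ẑ
J2: z=[0.0000, 0.0000, 1.0000] o=[0.0475, 0.3871, 0.0000] → [-0.6044, 0.6718, 0.0000, 0.0000, 0.0000, 1.0000]
J3: z=[0.0000, 0.0000, 1.0000] o=[0.4516, 0.7143, 0.1900] → [-0.2772, 0.2676, 0.0000, 0.0000, 0.0000, 1.0000]
J4: z=[-0.7193, 0.6947, 0.0000] o=[0.8545, 1.1316, 0.1900] → [-0.0546, -0.0566, 0.1947, -0.7193, 0.6947, 0.0000]
q̇ = J⁺·V = [-0.6200, -0.6320, -0.4080, 0.6700]

-0.6200 -0.6320 -0.4080 0.6700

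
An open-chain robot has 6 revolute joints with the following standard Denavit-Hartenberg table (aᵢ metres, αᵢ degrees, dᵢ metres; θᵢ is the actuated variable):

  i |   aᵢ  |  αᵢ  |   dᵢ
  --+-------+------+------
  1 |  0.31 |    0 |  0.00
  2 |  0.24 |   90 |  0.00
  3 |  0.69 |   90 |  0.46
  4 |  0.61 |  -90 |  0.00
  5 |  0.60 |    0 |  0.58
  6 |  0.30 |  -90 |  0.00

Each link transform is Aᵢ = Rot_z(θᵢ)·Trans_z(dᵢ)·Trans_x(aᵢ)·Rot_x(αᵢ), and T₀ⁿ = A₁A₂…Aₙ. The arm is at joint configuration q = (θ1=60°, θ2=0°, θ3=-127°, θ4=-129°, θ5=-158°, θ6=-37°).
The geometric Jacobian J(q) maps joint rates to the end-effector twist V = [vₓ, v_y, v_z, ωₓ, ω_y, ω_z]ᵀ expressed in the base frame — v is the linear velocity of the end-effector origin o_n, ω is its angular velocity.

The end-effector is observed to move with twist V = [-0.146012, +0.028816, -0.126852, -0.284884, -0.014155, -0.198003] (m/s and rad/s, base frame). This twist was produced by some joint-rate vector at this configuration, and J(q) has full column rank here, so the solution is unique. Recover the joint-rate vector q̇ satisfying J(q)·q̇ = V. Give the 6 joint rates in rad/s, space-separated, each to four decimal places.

0.6210 -0.8480 -0.1830 0.1410 -0.6300 0.7200

o_n = [0.0694, -0.4367, -0.9412]
J₁: ẑ×o_n = [0.4367, 0.0694, -0.0000], ω = ẑ
J2: z=[0.0000, 0.0000, 1.0000] o=[0.1550, 0.2685, 0.0000] → [0.7051, -0.0856, 0.0000, 0.0000, 0.0000, 1.0000]
J3: z=[0.8660, -0.5000, 0.0000] o=[0.2750, 0.4763, 0.0000] → [0.4706, 0.8151, -0.8934, 0.8660, -0.5000, 0.0000]
J4: z=[-0.3993, -0.6916, 0.6018] o=[0.4657, -0.1133, -0.5511] → [0.4644, -0.3943, -0.1450, -0.3993, -0.6916, 0.6018]
J5: z=[-0.7789, -0.0904, -0.6207] o=[0.1707, 0.3238, -0.2445] → [-0.4090, -0.4798, 0.5831, -0.7789, -0.0904, -0.6207]
J6: z=[-0.7789, -0.0904, -0.6207] o=[-0.1017, -0.2827, -0.7488] → [-0.0782, -0.2561, 0.1354, -0.7789, -0.0904, -0.6207]
q̇ = J⁺·V = [0.6210, -0.8480, -0.1830, 0.1410, -0.6300, 0.7200]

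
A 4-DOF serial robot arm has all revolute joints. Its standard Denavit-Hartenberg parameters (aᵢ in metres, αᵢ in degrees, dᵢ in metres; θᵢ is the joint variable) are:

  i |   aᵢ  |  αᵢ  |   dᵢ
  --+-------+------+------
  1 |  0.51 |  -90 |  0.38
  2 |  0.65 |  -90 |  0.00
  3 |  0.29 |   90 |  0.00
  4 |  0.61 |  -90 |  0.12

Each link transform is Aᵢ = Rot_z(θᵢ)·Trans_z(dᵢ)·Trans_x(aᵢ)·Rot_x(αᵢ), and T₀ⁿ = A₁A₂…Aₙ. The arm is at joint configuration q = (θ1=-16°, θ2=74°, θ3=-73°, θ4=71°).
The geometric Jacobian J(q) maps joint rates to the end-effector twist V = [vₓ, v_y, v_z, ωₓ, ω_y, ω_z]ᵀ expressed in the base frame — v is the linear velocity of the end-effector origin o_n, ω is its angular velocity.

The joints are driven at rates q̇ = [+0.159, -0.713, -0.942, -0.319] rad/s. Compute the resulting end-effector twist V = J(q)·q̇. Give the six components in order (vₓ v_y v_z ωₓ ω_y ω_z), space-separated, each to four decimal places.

0.4884 0.0941 0.1586 0.7290 -1.0478 0.1254

o_n = [0.2754, 0.4436, -0.4308]
J₁: ẑ×o_n = [-0.4436, 0.2754, 0.0000], ω = ẑ
J2: z=[0.2756, 0.9613, 0.0000] o=[0.4902, -0.1406, 0.3800] → [-0.7794, 0.2235, 0.3675, 0.2756, 0.9613, 0.0000]
J3: z=[-0.9240, 0.2650, -0.2756] o=[0.6625, -0.1900, -0.2448] → [0.1254, -0.0652, -0.4829, -0.9240, 0.2650, -0.2756]
J4: z=[-0.1728, 0.3537, 0.9193] o=[0.7614, 0.0702, -0.3263] → [-0.3802, -0.4648, 0.1074, -0.1728, 0.3537, 0.9193]
V = J·q̇ = [0.4884, 0.0941, 0.1586, 0.7290, -1.0478, 0.1254]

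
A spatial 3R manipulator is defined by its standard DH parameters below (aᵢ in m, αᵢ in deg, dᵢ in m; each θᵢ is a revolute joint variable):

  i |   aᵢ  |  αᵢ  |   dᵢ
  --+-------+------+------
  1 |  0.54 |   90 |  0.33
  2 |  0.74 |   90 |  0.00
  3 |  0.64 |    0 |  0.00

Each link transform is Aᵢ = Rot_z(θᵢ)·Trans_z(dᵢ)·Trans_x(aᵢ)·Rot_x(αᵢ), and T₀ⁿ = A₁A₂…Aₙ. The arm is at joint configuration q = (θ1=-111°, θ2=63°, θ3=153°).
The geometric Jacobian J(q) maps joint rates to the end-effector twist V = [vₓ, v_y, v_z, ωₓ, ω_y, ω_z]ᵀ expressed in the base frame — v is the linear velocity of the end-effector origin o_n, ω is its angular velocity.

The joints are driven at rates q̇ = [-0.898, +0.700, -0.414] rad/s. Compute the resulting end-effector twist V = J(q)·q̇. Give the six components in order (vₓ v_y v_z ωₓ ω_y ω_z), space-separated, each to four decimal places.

-0.6258 0.5746 0.1611 -0.5213 0.5952 -0.7100

o_n = [-0.4924, -0.4720, 0.4813]
J₁: ẑ×o_n = [0.4720, -0.4924, 0.0000], ω = ẑ
J2: z=[-0.9336, 0.3584, 0.0000] o=[-0.1935, -0.5041, 0.3300] → [0.0542, 0.1412, 0.0771, -0.9336, 0.3584, 0.0000]
J3: z=[-0.3193, -0.8318, -0.4540] o=[-0.3139, -0.8178, 0.9893] → [0.5796, -0.0812, -0.2589, -0.3193, -0.8318, -0.4540]
V = J·q̇ = [-0.6258, 0.5746, 0.1611, -0.5213, 0.5952, -0.7100]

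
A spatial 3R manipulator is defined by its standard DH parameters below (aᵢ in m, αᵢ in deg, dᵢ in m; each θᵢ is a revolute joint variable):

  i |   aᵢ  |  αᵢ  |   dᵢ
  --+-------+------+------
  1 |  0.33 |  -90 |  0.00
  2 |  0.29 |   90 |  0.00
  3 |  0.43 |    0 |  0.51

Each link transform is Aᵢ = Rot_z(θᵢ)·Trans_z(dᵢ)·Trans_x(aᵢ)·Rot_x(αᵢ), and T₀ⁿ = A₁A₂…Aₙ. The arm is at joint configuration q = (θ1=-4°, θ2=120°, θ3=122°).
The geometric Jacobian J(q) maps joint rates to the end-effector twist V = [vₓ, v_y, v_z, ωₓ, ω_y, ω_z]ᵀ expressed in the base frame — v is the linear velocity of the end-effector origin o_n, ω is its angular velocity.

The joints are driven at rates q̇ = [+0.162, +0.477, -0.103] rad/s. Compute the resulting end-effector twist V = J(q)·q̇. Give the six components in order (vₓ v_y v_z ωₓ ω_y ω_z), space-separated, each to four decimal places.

-0.2146 0.1588 -0.2284 -0.0557 0.4821 0.2135

o_n = [0.7642, 0.3121, -0.3088]
J₁: ẑ×o_n = [-0.3121, 0.7642, 0.0000], ω = ẑ
J2: z=[0.0698, 0.9976, 0.0000] o=[0.3292, -0.0230, 0.0000] → [-0.3081, 0.0215, -0.4106, 0.0698, 0.9976, 0.0000]
J3: z=[0.8639, -0.0604, -0.5000] o=[0.1845, -0.0129, -0.2511] → [0.1660, -0.2400, 0.3158, 0.8639, -0.0604, -0.5000]
V = J·q̇ = [-0.2146, 0.1588, -0.2284, -0.0557, 0.4821, 0.2135]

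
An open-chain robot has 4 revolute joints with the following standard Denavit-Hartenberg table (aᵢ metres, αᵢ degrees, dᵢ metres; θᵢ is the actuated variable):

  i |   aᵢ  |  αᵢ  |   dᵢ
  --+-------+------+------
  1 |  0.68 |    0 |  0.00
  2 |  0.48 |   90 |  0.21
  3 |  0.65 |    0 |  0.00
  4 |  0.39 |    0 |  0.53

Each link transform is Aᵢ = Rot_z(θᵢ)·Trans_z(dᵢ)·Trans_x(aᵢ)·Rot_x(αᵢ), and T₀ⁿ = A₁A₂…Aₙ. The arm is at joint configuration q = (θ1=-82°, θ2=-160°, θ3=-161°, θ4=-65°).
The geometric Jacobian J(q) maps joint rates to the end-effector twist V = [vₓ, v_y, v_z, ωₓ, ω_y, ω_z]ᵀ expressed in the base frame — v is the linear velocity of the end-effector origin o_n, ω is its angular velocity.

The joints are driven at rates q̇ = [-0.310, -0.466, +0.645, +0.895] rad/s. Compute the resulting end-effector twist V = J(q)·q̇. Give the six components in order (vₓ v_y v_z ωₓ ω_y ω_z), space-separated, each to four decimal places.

o_n = [0.7530, -0.7826, 0.2789]
J₁: ẑ×o_n = [0.7826, 0.7530, -0.0000], ω = ẑ
J2: z=[0.0000, 0.0000, 1.0000] o=[0.0946, -0.6734, 0.0000] → [0.1092, 0.6583, -0.0000, 0.0000, 0.0000, 1.0000]
J3: z=[0.8829, 0.4695, 0.0000] o=[-0.1307, -0.2496, 0.2100] → [0.0324, -0.0609, -0.8855, 0.8829, 0.4695, 0.0000]
J4: z=[0.8829, 0.4695, 0.0000] o=[0.1578, -0.7922, -0.0016] → [0.1317, -0.2477, -0.2709, 0.8829, 0.4695, 0.0000]
V = J·q̇ = [-0.1548, -0.8012, -0.8136, 1.3597, 0.7230, -0.7760]

-0.1548 -0.8012 -0.8136 1.3597 0.7230 -0.7760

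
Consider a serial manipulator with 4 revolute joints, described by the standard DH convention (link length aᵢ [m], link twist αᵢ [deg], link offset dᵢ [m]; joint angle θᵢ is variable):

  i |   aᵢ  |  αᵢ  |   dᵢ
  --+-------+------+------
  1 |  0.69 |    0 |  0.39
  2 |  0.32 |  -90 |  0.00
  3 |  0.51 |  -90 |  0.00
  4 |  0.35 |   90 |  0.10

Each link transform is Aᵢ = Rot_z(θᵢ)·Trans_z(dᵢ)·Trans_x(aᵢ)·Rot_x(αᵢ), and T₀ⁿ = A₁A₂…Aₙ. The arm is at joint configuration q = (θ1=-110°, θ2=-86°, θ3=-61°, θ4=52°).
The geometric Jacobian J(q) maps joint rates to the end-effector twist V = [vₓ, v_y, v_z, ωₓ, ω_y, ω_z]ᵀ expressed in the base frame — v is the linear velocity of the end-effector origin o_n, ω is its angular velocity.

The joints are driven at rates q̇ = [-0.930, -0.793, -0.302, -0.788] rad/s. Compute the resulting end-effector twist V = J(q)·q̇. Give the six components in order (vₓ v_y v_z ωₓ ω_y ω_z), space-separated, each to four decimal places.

0.2364 1.1629 0.3227 0.7457 0.1003 -1.3410

o_n = [-0.8897, -0.1740, 0.9760]
J₁: ẑ×o_n = [0.1740, -0.8897, 0.0000], ω = ẑ
J2: z=[0.0000, 0.0000, 1.0000] o=[-0.2360, -0.6484, 0.3900] → [-0.4744, -0.6538, 0.0000, 0.0000, 0.0000, 1.0000]
J3: z=[-0.2756, -0.9613, 0.0000] o=[-0.5436, -0.5602, 0.3900] → [-0.5633, 0.1615, -0.4392, -0.2756, -0.9613, 0.0000]
J4: z=[-0.8407, 0.2411, -0.4848] o=[-0.7813, -0.4920, 0.8361] → [0.1879, 0.1703, -0.2412, -0.8407, 0.2411, -0.4848]
V = J·q̇ = [0.2364, 1.1629, 0.3227, 0.7457, 0.1003, -1.3410]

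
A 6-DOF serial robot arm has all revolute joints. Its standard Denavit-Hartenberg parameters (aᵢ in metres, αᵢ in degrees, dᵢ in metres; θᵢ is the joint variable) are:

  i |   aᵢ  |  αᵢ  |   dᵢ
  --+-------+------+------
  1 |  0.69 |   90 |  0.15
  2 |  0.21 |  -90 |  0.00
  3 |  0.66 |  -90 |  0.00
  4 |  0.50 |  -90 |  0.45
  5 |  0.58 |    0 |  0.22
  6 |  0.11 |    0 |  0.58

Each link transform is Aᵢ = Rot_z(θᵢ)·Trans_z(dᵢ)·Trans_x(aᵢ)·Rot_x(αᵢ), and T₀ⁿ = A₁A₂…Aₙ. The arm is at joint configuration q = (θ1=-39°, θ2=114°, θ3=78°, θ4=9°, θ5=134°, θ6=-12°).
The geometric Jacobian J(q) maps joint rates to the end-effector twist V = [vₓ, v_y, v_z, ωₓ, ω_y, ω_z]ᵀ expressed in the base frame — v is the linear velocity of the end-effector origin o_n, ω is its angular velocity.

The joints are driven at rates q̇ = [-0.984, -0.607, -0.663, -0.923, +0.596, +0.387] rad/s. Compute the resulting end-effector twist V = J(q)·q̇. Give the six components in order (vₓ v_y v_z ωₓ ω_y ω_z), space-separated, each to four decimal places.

0.1393 -1.2782 -0.1928 1.0513 -0.5107 0.4761

o_n = [1.3237, -0.3666, 0.8286]
J₁: ẑ×o_n = [0.3666, 1.3237, -0.0000], ω = ẑ
J2: z=[-0.6293, -0.7771, 0.0000] o=[0.5362, -0.4342, 0.1500] → [-0.5274, 0.4271, 0.5694, -0.6293, -0.7771, 0.0000]
J3: z=[-0.7100, 0.5749, -0.4067] o=[0.4699, -0.3805, 0.3418] → [0.2855, -0.0017, -0.5007, -0.7100, 0.5749, -0.4067]
J4: z=[0.4400, -0.0888, -0.8936] o=[0.8328, 0.1564, 0.4672] → [-0.4994, -0.5977, -0.1865, 0.4400, -0.0888, -0.8936]
J5: z=[0.6152, -0.6951, 0.3720] o=[1.3578, 0.4731, 0.1907] → [-0.1310, -0.4052, -0.5404, 0.6152, -0.6951, 0.3720]
J6: z=[0.6152, -0.6951, 0.3720] o=[1.0460, 0.0698, 0.5441] → [-0.0354, -0.0717, -0.0755, 0.6152, -0.6951, 0.3720]
V = J·q̇ = [0.1393, -1.2782, -0.1928, 1.0513, -0.5107, 0.4761]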